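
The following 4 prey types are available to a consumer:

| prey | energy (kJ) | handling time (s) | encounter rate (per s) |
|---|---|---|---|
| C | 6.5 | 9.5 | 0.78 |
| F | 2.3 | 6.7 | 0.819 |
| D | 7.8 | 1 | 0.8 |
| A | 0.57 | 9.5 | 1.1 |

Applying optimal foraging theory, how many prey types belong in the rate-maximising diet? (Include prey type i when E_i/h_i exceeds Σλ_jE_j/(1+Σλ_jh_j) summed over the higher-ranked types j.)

1

E/h in descending order: D 7.8, C 0.684, F 0.343, A 0.06 kJ/s. The optimal diet is the largest prefix of this list for which every included type satisfies E_i/h_i > R on the types above it.
Rate on top 1: 3.467. C: 0.684 < 3.467 → exclude; stop.
Optimal diet: D — 1 of 4 types.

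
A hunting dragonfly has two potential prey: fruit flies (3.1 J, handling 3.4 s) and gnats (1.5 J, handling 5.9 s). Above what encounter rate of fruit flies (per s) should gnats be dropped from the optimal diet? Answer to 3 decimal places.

0.114 per s

The zero-one rule: include gnats iff E₂/h₂ > λE₁/(1+λh₁). Equality gives the switch point.
λE₁h₂ = E₂ + λE₂h₁ ⇒ λ = E₂/(E₁h₂ − E₂h₁) = 1.5/(18.29 − 5.1) = 0.1137 per s.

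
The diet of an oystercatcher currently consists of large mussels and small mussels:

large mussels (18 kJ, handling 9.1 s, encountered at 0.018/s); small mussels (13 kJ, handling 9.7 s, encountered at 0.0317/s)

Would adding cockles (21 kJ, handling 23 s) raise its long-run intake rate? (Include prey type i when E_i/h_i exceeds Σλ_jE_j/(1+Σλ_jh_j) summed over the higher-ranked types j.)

Yes

On large mussels and small mussels alone, R = ΣλE/(1+Σλh) = 0.7361/1.471 = 0.5003 kJ/s.
cockles: E/h = 21/23 = 0.913 kJ/s.
0.913 > 0.5003, so adding cockles raises the average — include it.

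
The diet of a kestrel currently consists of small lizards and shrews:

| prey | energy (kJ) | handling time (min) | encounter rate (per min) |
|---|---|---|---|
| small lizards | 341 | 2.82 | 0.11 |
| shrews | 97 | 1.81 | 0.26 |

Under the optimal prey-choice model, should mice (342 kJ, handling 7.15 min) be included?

Yes

Intake rate on the current diet: R = (0.11×341 + 0.26×97) / (1 + 0.11×2.82 + 0.26×1.81) = 62.73/1.781 = 35.23 kJ/min.
mice: E/h = 342/7.15 = 47.83 kJ/min.
47.83 > 35.23, so adding mice raises the average — include it.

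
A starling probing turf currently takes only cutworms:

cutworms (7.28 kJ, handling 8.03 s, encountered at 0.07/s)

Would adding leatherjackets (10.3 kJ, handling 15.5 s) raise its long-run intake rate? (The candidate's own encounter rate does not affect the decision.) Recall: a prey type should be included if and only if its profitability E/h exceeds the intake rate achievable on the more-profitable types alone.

Intake rate on the current diet: R = (0.07×7.28) / (1 + 0.07×8.03) = 0.5096/1.562 = 0.3262 kJ/s.
leatherjackets: E/h = 10.3/15.5 = 0.6645 kJ/s.
Since 0.6645 > R, including leatherjackets increases the long-run rate.

Yes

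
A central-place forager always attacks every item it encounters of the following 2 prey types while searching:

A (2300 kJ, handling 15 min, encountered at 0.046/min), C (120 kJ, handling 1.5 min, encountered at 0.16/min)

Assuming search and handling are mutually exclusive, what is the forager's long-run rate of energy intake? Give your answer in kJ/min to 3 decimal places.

64.767 kJ/min

Energy encountered per unit search time: 0.046×2300 + 0.16×120 = 125 kJ/min.
Handling time per unit search time: 0.046×15 + 0.16×1.5 = 0.93.
Rate = 125/(1 + 0.93) = 64.77 kJ/min.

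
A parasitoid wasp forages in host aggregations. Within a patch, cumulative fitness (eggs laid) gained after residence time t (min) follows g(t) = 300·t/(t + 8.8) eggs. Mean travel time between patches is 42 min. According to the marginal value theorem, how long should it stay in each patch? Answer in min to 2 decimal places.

Optimal t* satisfies g'(t*) = g(t*)/(T + t*).
g'(t) = 300·8.8/(t + 8.8)². Setting 300·8.8/(t+8.8)² = 300t/[(t+8.8)(42+t)] gives 8.8(42+t) = t(t+8.8), so t² = 8.8×42 = 369.6.
t* = √369.6 = 19.22 min.

19.22 min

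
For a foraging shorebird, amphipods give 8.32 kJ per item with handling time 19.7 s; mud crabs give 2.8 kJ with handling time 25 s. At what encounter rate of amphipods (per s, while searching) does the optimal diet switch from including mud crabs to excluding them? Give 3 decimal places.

0.018 per s

Drop mud crabs once their profitability E₂/h₂ falls below the rate achievable on amphipods alone: E₂/h₂ = λE₁/(1 + λh₁).
Solve for λ: λE₁h₂ = E₂(1 + λh₁) → λ(E₁h₂ − E₂h₁) = E₂ → λ = E₂/(E₁h₂ − E₂h₁).
λ = 2.8/(8.32×25 − 2.8×19.7) = 2.8/152.8 = 0.01832 per s.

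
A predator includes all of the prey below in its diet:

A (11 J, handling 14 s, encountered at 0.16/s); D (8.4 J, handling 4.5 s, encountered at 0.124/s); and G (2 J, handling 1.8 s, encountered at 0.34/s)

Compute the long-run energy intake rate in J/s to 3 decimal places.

Energy encountered per unit search time: 0.16×11 + 0.124×8.4 + 0.34×2 = 3.482 J/s.
Handling time per unit search time: 0.16×14 + 0.124×4.5 + 0.34×1.8 = 3.41.
Rate = 3.482/(1 + 3.41) = 0.7895 J/s.

0.789 J/s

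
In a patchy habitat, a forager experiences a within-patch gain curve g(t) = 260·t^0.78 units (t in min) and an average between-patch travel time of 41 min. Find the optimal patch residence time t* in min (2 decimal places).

Maximise g(t)/(T+t): set derivative to zero → g'(t)(T+t) = g(t).
g'(t) = 0.78·260·t^-0.22. Setting 0.78·260·t^-0.22 = 260·t^0.78/(41+t) gives 0.78(41+t) = t, so 0.22·t = 0.78×41.
t* = 0.78×41/0.22 = 145.4 min.

145.36 min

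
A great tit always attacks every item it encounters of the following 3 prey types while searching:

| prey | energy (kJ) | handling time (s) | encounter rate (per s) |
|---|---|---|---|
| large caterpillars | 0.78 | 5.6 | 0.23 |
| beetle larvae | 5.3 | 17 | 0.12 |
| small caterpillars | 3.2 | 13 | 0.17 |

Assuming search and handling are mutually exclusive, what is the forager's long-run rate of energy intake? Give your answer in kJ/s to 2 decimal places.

R = (0.23×0.78 + 0.12×5.3 + 0.17×3.2) / (1 + 0.23×5.6 + 0.12×17 + 0.17×13) = 1.359/6.538 = 0.2079 kJ/s.

0.21 kJ/s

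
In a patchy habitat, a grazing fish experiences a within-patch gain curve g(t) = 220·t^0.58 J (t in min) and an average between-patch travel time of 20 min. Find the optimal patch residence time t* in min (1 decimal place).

Maximise g(t)/(T+t): set derivative to zero → g'(t)(T+t) = g(t).
g'(t) = 0.58·220·t^-0.42. Setting 0.58·220·t^-0.42 = 220·t^0.58/(20+t) gives 0.58(20+t) = t, so 0.42·t = 0.58×20.
t* = 0.58×20/0.42 = 27.62 min.

27.6 min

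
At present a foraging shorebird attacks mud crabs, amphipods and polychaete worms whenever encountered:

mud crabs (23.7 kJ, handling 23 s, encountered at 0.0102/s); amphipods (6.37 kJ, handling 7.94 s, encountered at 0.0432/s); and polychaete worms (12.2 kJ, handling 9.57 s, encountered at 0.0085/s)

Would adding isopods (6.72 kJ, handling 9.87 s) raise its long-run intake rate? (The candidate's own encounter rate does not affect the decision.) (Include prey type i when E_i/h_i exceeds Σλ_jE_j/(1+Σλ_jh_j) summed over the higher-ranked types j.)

Yes

Current rate: (0.0102×23.7 + 0.0432×6.37 + 0.0085×12.2)/(1 + 0.0102×23 + 0.0432×7.94 + 0.0085×9.57) = 0.3741 kJ/s.
isopods: E/h = 6.72/9.87 = 0.6809 kJ/s.
0.6809 > 0.3741, so adding isopods raises the average — include it.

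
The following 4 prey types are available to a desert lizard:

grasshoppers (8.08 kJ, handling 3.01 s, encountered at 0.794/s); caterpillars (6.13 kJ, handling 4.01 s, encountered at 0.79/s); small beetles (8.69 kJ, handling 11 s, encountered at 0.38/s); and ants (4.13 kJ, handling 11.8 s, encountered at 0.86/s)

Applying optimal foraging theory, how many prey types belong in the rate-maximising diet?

E/h in descending order: grasshoppers 2.68, caterpillars 1.53, small beetles 0.79, ants 0.35 kJ/s. The optimal diet is the largest prefix of this list for which every included type satisfies E_i/h_i > R on the types above it.
Rate on top 1: 1.893. caterpillars: 1.53 < 1.893 → exclude; stop.
Optimal diet: grasshoppers — 1 of 4 types.

1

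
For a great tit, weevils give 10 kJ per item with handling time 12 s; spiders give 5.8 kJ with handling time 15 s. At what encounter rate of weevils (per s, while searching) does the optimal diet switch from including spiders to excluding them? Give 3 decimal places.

0.072 per s

Drop spiders once their profitability E₂/h₂ falls below the rate achievable on weevils alone: E₂/h₂ = λE₁/(1 + λh₁).
Solve for λ: λE₁h₂ = E₂(1 + λh₁) → λ(E₁h₂ − E₂h₁) = E₂ → λ = E₂/(E₁h₂ − E₂h₁).
λ = 5.8/(10×15 − 5.8×12) = 5.8/80.4 = 0.07214 per s.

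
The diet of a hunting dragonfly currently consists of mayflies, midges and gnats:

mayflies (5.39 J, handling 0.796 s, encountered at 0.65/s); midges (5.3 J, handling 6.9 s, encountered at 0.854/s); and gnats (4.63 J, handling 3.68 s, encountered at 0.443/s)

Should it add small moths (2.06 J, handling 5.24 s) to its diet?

No

Current rate: (0.65×5.39 + 0.854×5.3 + 0.443×4.63)/(1 + 0.65×0.796 + 0.854×6.9 + 0.443×3.68) = 1.115 J/s.
Profitability of small moths: 2.06/5.24 = 0.3931 J/s.
0.3931 < 1.115, so adding small moths would lower the average — exclude it.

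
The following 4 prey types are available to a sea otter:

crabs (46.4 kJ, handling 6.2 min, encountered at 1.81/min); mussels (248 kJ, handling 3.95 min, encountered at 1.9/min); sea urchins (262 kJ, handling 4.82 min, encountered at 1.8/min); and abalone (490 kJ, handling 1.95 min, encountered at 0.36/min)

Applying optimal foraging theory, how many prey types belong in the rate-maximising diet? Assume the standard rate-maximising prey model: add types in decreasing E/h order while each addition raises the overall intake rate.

1

Rank by E/h (kJ/min): abalone 251, mussels 62.8, sea urchins 54.4, crabs 7.48. Include each in turn until the next type's E/h falls below the running intake rate.
Rate on top 1: 103.6. mussels: 62.8 < 103.6 → exclude; stop.
Optimal diet: abalone — 1 of 4 types.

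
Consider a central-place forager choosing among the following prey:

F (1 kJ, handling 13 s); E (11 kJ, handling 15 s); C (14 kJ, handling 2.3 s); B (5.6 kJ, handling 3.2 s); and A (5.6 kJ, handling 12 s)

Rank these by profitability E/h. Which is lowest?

Profitability E/h (kJ/s): F = 1/13 = 0.0769, E = 11/15 = 0.733, C = 14/2.3 = 6.09, B = 5.6/3.2 = 1.75, A = 5.6/12 = 0.467.
Ranked: C > B > E > A > F.

F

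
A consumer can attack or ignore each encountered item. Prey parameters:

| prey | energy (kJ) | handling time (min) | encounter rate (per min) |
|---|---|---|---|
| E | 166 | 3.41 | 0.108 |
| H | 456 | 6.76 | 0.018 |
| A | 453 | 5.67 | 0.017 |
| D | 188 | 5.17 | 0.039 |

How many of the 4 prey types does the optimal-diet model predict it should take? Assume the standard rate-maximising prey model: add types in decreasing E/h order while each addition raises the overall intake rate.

4

Rank by E/h (kJ/min): A 79.9, H 67.5, E 48.7, D 36.4. Include each in turn until the next type's E/h falls below the running intake rate.
Rate on top 1: 7.024. H: 67.5 > 7.024 → include.
Rate on top 2: 13.06. E: 48.7 > 13.06 → include.
Rate on top 3: 21.33. D: 36.4 > 21.33 → include.
Optimal diet: A, H, E, D — 4 of 4 types.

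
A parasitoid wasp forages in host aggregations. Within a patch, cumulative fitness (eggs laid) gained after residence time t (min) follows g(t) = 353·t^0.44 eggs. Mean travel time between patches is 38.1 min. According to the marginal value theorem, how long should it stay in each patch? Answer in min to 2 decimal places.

29.94 min

Maximise g(t)/(T+t): set derivative to zero → g'(t)(T+t) = g(t).
g'(t) = 0.44·353·t^-0.56. Setting 0.44·353·t^-0.56 = 353·t^0.44/(38.1+t) gives 0.44(38.1+t) = t, so 0.56·t = 0.44×38.1.
t* = 0.44×38.1/0.56 = 29.94 min.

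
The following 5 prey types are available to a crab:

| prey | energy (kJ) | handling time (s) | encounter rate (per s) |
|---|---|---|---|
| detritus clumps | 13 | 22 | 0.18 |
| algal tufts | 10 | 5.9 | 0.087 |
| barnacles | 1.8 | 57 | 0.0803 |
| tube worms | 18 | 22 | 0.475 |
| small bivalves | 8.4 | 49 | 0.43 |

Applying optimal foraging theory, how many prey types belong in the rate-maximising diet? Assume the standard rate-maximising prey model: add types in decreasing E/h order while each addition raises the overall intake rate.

2

E/h in descending order: algal tufts 1.69, tube worms 0.818, detritus clumps 0.591, small bivalves 0.171, barnacles 0.0316 kJ/s. The optimal diet is the largest prefix of this list for which every included type satisfies E_i/h_i > R on the types above it.
Rate on top 1: 0.5749. tube worms: 0.818 > 0.5749 → include.
Rate on top 2: 0.7874. detritus clumps: 0.591 < 0.7874 → exclude; stop.
Optimal diet: algal tufts, tube worms — 2 of 5 types.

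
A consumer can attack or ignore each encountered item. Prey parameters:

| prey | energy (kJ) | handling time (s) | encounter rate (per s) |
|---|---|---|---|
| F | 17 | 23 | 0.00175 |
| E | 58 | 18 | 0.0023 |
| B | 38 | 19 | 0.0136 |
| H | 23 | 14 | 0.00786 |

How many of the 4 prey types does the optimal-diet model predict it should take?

E/h in descending order: E 3.22, B 2, H 1.64, F 0.739 kJ/s. The optimal diet is the largest prefix of this list for which every included type satisfies E_i/h_i > R on the types above it.
Rate on top 1: 0.1281. B: 2 > 0.1281 → include.
Rate on top 2: 0.5002. H: 1.64 > 0.5002 → include.
Rate on top 3: 0.5894. F: 0.739 > 0.5894 → include.
Optimal diet: E, B, H, F — 4 of 4 types.

4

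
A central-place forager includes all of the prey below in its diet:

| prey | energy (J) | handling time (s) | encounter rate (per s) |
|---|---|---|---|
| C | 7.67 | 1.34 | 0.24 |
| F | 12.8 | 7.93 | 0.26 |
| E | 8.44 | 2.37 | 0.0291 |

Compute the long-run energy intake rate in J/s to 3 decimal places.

R = (0.24×7.67 + 0.26×12.8 + 0.0291×8.44) / (1 + 0.24×1.34 + 0.26×7.93 + 0.0291×2.37) = 5.414/3.452 = 1.568 J/s.

1.568 J/s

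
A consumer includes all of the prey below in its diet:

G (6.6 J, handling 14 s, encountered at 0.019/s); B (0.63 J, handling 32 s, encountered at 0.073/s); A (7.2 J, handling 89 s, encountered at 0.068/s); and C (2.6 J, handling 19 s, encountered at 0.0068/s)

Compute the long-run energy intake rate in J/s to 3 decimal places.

Energy encountered per unit search time: 0.019×6.6 + 0.073×0.63 + 0.068×7.2 + 0.0068×2.6 = 0.6787 J/s.
Handling time per unit search time: 0.019×14 + 0.073×32 + 0.068×89 + 0.0068×19 = 8.783.
Rate = 0.6787/(1 + 8.783) = 0.06937 J/s.

0.069 J/s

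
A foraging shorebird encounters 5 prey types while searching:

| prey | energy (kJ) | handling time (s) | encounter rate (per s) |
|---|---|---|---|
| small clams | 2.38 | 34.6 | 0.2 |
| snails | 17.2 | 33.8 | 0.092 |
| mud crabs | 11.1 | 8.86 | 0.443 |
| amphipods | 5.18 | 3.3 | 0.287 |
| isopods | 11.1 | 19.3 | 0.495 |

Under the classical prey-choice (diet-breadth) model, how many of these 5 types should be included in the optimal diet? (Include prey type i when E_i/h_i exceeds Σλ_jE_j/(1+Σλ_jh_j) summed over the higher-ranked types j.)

2

Profitabilities (E/h, kJ/s): amphipods 1.57, mud crabs 1.25, isopods 0.575, snails 0.509, small clams 0.0688. Add prey in this order while the next type's profitability exceeds the intake rate on those already taken.
Rate on top 1: 0.7635. mud crabs: 1.25 > 0.7635 → include.
Rate on top 2: 1.091. isopods: 0.575 < 1.091 → exclude; stop.
Optimal diet: amphipods, mud crabs — 2 of 5 types.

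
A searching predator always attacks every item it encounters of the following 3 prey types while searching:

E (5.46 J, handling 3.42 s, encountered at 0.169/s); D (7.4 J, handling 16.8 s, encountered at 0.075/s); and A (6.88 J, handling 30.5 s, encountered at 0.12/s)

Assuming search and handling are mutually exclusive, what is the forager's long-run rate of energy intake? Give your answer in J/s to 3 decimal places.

0.354 J/s

R = Σλ_iE_i / (1 + Σλ_ih_i)
Numerator: 0.169×5.46 + 0.075×7.4 + 0.12×6.88 = 2.303
Denominator: 1 + 0.169×3.42 + 0.075×16.8 + 0.12×30.5 = 6.498
R = 2.303/6.498 = 0.3545 J/s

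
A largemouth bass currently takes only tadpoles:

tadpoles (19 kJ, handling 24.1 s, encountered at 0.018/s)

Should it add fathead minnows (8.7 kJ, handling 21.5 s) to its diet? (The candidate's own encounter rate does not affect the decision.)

Yes

Current rate: (0.018×19)/(1 + 0.018×24.1) = 0.2385 kJ/s.
fathead minnows: E/h = 8.7/21.5 = 0.4047 kJ/s.
Since 0.4047 > R, including fathead minnows increases the long-run rate.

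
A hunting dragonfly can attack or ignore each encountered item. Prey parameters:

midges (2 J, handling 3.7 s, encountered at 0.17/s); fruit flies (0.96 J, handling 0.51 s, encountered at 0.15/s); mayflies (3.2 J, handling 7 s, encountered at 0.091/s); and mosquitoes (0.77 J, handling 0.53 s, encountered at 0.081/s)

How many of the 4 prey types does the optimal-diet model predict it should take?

E/h in descending order: fruit flies 1.88, mosquitoes 1.45, midges 0.541, mayflies 0.457 J/s. The optimal diet is the largest prefix of this list for which every included type satisfies E_i/h_i > R on the types above it.
Rate on top 1: 0.1338. mosquitoes: 1.45 > 0.1338 → include.
Rate on top 2: 0.1844. midges: 0.541 > 0.1844 → include.
Rate on top 3: 0.3125. mayflies: 0.457 > 0.3125 → include.
Optimal diet: fruit flies, mosquitoes, midges, mayflies — 4 of 4 types.

4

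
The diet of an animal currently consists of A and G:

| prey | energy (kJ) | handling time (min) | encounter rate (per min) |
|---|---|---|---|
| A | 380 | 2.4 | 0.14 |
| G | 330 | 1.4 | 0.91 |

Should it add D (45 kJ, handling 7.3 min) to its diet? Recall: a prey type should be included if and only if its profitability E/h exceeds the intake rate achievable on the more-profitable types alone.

On A and G alone, R = ΣλE/(1+Σλh) = 353.5/2.61 = 135.4 kJ/min.
Profitability of D: 45/7.3 = 6.164 kJ/min.
Since 6.164 < R, time spent handling D is better spent searching.

No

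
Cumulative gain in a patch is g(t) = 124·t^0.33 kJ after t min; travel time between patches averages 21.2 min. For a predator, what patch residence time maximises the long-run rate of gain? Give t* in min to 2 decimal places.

Optimal t* satisfies g'(t*) = g(t*)/(T + t*).
g'(t) = 0.33·124·t^-0.67. Setting 0.33·124·t^-0.67 = 124·t^0.33/(21.2+t) gives 0.33(21.2+t) = t, so 0.67·t = 0.33×21.2.
t* = 0.33×21.2/0.67 = 10.44 min.

10.44 min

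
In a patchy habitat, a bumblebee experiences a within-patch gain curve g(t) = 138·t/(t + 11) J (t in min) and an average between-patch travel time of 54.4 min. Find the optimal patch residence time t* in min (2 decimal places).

24.46 min

By the marginal value theorem, leave when the instantaneous gain rate g'(t) equals the habitat-wide average g(t)/(T + t).
g'(t) = 138·11/(t + 11)². Setting 138·11/(t+11)² = 138t/[(t+11)(54.4+t)] gives 11(54.4+t) = t(t+11), so t² = 11×54.4 = 598.4.
t* = √598.4 = 24.46 min.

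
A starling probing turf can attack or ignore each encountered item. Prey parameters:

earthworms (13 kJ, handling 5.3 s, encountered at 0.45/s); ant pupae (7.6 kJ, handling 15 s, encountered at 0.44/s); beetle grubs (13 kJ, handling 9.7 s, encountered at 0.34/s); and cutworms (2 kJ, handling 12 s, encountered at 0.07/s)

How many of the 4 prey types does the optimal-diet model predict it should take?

Profitabilities (E/h, kJ/s): earthworms 2.45, beetle grubs 1.34, ant pupae 0.507, cutworms 0.167. Add prey in this order while the next type's profitability exceeds the intake rate on those already taken.
Rate on top 1: 1.728. beetle grubs: 1.34 < 1.728 → exclude; stop.
Optimal diet: earthworms — 1 of 4 types.

1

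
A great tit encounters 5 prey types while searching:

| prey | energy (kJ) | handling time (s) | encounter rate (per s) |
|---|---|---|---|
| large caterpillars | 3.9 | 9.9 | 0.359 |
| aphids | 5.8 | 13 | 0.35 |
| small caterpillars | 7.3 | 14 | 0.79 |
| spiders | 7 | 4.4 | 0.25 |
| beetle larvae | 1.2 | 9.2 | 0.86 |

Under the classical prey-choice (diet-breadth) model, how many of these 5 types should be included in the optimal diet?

Profitabilities (E/h, kJ/s): spiders 1.59, small caterpillars 0.521, aphids 0.446, large caterpillars 0.394, beetle larvae 0.13. Add prey in this order while the next type's profitability exceeds the intake rate on those already taken.
Rate on top 1: 0.8333. small caterpillars: 0.521 < 0.8333 → exclude; stop.
Optimal diet: spiders — 1 of 5 types.

1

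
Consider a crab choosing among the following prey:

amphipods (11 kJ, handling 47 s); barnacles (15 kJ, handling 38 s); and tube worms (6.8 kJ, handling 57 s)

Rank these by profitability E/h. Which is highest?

Profitability E/h (kJ/s): amphipods = 11/47 = 0.234, barnacles = 15/38 = 0.395, tube worms = 6.8/57 = 0.119.
Ranked: barnacles > amphipods > tube worms.

barnacles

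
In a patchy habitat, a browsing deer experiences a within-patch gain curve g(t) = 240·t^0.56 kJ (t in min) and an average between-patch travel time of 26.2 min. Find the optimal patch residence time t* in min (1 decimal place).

33.3 min

Optimal t* satisfies g'(t*) = g(t*)/(T + t*).
g'(t) = 0.56·240·t^-0.44. Setting 0.56·240·t^-0.44 = 240·t^0.56/(26.2+t) gives 0.56(26.2+t) = t, so 0.44·t = 0.56×26.2.
t* = 0.56×26.2/0.44 = 33.35 min.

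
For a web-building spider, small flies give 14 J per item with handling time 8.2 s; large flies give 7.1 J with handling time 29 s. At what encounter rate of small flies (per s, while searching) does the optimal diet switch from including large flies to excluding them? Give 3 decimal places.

0.020 per s

At the threshold, the rate on small flies alone equals the profitability of large flies: λ·14/(1 + λ·8.2) = 7.1/29 = 0.2448.
Rearranging, λ(14 − 0.2448×8.2) = 0.2448, so λ = 0.2448/11.99 = 0.02042 per s.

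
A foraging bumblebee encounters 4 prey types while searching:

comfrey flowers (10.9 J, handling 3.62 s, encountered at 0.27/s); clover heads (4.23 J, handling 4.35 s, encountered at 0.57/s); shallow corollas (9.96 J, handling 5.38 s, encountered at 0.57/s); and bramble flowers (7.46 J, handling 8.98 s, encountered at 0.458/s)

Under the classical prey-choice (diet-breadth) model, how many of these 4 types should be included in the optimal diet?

Profitabilities (E/h, J/s): comfrey flowers 3.01, shallow corollas 1.85, clover heads 0.972, bramble flowers 0.831. Add prey in this order while the next type's profitability exceeds the intake rate on those already taken.
Rate on top 1: 1.488. shallow corollas: 1.85 > 1.488 → include.
Rate on top 2: 1.709. clover heads: 0.972 < 1.709 → exclude; stop.
Optimal diet: comfrey flowers, shallow corollas — 2 of 4 types.

2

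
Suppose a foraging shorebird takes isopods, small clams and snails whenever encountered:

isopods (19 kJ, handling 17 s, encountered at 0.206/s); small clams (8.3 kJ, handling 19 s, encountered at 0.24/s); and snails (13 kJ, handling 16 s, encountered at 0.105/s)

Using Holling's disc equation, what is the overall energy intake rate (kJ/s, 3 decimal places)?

0.677 kJ/s

R = Σλ_iE_i / (1 + Σλ_ih_i)
Numerator: 0.206×19 + 0.24×8.3 + 0.105×13 = 7.271
Denominator: 1 + 0.206×17 + 0.24×19 + 0.105×16 = 10.74
R = 7.271/10.74 = 0.6769 kJ/s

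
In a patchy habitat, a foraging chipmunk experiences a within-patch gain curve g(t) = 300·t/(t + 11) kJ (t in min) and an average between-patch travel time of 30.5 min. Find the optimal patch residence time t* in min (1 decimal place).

By the marginal value theorem, leave when the instantaneous gain rate g'(t) equals the habitat-wide average g(t)/(T + t).
g'(t) = 300·11/(t + 11)². Setting 300·11/(t+11)² = 300t/[(t+11)(30.5+t)] gives 11(30.5+t) = t(t+11), so t² = 11×30.5 = 335.5.
t* = √335.5 = 18.32 min.

18.3 min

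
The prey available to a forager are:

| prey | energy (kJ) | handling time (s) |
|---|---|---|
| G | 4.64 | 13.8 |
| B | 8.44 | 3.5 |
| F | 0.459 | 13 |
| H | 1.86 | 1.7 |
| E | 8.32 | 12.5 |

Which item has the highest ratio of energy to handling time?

B

Profitability E/h (kJ/s): G = 4.64/13.8 = 0.336, B = 8.44/3.5 = 2.41, F = 0.459/13 = 0.0353, H = 1.86/1.7 = 1.09, E = 8.32/12.5 = 0.666.
Ranked: B > H > E > G > F.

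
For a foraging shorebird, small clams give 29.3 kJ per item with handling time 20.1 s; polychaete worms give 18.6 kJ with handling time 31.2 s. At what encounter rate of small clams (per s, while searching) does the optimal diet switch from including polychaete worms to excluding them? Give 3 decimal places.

The zero-one rule: include polychaete worms iff E₂/h₂ > λE₁/(1+λh₁). Equality gives the switch point.
λE₁h₂ = E₂ + λE₂h₁ ⇒ λ = E₂/(E₁h₂ − E₂h₁) = 18.6/(914.2 − 373.9) = 0.03443 per s.

0.034 per s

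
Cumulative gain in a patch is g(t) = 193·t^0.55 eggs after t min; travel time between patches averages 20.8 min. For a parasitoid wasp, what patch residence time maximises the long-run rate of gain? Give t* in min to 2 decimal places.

By the marginal value theorem, leave when the instantaneous gain rate g'(t) equals the habitat-wide average g(t)/(T + t).
g'(t) = 0.55·193·t^-0.45. Setting 0.55·193·t^-0.45 = 193·t^0.55/(20.8+t) gives 0.55(20.8+t) = t, so 0.45·t = 0.55×20.8.
t* = 0.55×20.8/0.45 = 25.42 min.

25.42 min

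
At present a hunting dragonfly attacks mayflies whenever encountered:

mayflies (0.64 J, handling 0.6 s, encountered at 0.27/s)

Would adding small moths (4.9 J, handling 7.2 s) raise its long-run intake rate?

Yes

Intake rate on the current diet: R = (0.27×0.64) / (1 + 0.27×0.6) = 0.1728/1.162 = 0.1487 J/s.
Profitability of small moths: 4.9/7.2 = 0.6806 J/s.
Since 0.6806 > R, including small moths increases the long-run rate.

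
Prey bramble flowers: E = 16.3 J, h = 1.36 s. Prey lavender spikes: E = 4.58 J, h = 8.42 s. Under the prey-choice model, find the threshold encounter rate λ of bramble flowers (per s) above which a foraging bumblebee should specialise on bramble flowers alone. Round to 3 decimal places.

0.035 per s

Drop lavender spikes once their profitability E₂/h₂ falls below the rate achievable on bramble flowers alone: E₂/h₂ = λE₁/(1 + λh₁).
Solve for λ: λE₁h₂ = E₂(1 + λh₁) → λ(E₁h₂ − E₂h₁) = E₂ → λ = E₂/(E₁h₂ − E₂h₁).
λ = 4.58/(16.3×8.42 − 4.58×1.36) = 4.58/131 = 0.03496 per s.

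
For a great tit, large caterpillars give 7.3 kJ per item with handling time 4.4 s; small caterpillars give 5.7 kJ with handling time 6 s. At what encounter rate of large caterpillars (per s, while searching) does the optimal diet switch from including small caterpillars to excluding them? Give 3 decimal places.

Drop small caterpillars once their profitability E₂/h₂ falls below the rate achievable on large caterpillars alone: E₂/h₂ = λE₁/(1 + λh₁).
Solve for λ: λE₁h₂ = E₂(1 + λh₁) → λ(E₁h₂ − E₂h₁) = E₂ → λ = E₂/(E₁h₂ − E₂h₁).
λ = 5.7/(7.3×6 − 5.7×4.4) = 5.7/18.72 = 0.3045 per s.

0.304 per s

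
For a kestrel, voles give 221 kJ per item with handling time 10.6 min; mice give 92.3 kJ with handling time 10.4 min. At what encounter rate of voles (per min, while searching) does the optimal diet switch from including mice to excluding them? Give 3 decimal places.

The zero-one rule: include mice iff E₂/h₂ > λE₁/(1+λh₁). Equality gives the switch point.
λE₁h₂ = E₂ + λE₂h₁ ⇒ λ = E₂/(E₁h₂ − E₂h₁) = 92.3/(2298 − 978.4) = 0.06992 per min.

0.070 per min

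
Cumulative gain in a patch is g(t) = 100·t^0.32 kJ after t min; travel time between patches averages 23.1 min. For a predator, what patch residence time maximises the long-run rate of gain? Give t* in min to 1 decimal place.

Maximise g(t)/(T+t): set derivative to zero → g'(t)(T+t) = g(t).
g'(t) = 0.32·100·t^-0.68. Setting 0.32·100·t^-0.68 = 100·t^0.32/(23.1+t) gives 0.32(23.1+t) = t, so 0.68·t = 0.32×23.1.
t* = 0.32×23.1/0.68 = 10.87 min.

10.9 min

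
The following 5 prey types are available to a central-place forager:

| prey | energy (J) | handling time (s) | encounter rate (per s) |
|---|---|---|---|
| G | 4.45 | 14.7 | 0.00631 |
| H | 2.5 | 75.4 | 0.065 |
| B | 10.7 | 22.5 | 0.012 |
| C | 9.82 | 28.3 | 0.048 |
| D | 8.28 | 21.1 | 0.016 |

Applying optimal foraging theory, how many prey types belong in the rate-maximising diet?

Profitabilities (E/h, J/s): B 0.476, D 0.392, C 0.347, G 0.303, H 0.0332. Add prey in this order while the next type's profitability exceeds the intake rate on those already taken.
Rate on top 1: 0.1011. D: 0.392 > 0.1011 → include.
Rate on top 2: 0.1623. C: 0.347 > 0.1623 → include.
Rate on top 3: 0.2469. G: 0.303 > 0.2469 → include.
Rate on top 4: 0.2486. H: 0.0332 < 0.2486 → exclude; stop.
Optimal diet: B, D, C, G — 4 of 5 types.

4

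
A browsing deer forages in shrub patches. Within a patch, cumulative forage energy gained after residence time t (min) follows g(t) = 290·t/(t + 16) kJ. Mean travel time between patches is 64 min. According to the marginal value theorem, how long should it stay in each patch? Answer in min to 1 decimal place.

Optimal t* satisfies g'(t*) = g(t*)/(T + t*).
g'(t) = 290·16/(t + 16)². Setting 290·16/(t+16)² = 290t/[(t+16)(64+t)] gives 16(64+t) = t(t+16), so t² = 16×64 = 1024.
t* = √1024 = 32 min.

32.0 min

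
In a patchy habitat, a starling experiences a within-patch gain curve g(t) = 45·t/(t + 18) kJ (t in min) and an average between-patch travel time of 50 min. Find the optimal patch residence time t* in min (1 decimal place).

Optimal t* satisfies g'(t*) = g(t*)/(T + t*).
g'(t) = 45·18/(t + 18)². Setting 45·18/(t+18)² = 45t/[(t+18)(50+t)] gives 18(50+t) = t(t+18), so t² = 18×50 = 900.
t* = √900 = 30 min.

30.0 min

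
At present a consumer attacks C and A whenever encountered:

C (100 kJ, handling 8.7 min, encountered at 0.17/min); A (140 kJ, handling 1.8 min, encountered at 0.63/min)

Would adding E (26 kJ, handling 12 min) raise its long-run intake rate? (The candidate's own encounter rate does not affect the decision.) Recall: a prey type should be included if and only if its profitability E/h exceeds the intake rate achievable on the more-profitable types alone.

On C and A alone, R = ΣλE/(1+Σλh) = 105.2/3.613 = 29.12 kJ/min.
Profitability of E: 26/12 = 2.167 kJ/min.
2.167 < 29.12, so adding E would lower the average — exclude it.

No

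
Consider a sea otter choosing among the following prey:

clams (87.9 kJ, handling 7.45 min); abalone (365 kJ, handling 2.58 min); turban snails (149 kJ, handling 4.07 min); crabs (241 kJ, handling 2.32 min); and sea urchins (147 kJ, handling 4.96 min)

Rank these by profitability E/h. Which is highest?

abalone

In descending order of E/h:
abalone: 365/2.58 = 141 kJ/min
crabs: 241/2.32 = 104 kJ/min
turban snails: 149/4.07 = 36.6 kJ/min
sea urchins: 147/4.96 = 29.6 kJ/min
clams: 87.9/7.45 = 11.8 kJ/min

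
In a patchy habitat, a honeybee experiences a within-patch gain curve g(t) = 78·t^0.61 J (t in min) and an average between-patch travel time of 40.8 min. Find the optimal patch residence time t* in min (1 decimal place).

By the marginal value theorem, leave when the instantaneous gain rate g'(t) equals the habitat-wide average g(t)/(T + t).
g'(t) = 0.61·78·t^-0.39. Setting 0.61·78·t^-0.39 = 78·t^0.61/(40.8+t) gives 0.61(40.8+t) = t, so 0.39·t = 0.61×40.8.
t* = 0.61×40.8/0.39 = 63.82 min.

63.8 min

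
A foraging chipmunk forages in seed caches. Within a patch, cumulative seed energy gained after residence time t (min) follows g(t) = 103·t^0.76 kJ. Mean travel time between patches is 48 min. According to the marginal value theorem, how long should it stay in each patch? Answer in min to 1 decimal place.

152.0 min

By the marginal value theorem, leave when the instantaneous gain rate g'(t) equals the habitat-wide average g(t)/(T + t).
g'(t) = 0.76·103·t^-0.24. Setting 0.76·103·t^-0.24 = 103·t^0.76/(48+t) gives 0.76(48+t) = t, so 0.24·t = 0.76×48.
t* = 0.76×48/0.24 = 152 min.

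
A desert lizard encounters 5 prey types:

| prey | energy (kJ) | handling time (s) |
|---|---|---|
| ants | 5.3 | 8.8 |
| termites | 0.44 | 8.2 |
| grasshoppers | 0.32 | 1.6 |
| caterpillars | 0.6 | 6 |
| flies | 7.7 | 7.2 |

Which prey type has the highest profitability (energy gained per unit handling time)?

Profitability E/h (kJ/s): ants = 5.3/8.8 = 0.602, termites = 0.44/8.2 = 0.0537, grasshoppers = 0.32/1.6 = 0.2, caterpillars = 0.6/6 = 0.1, flies = 7.7/7.2 = 1.07.
Ranked: flies > ants > grasshoppers > caterpillars > termites.

flies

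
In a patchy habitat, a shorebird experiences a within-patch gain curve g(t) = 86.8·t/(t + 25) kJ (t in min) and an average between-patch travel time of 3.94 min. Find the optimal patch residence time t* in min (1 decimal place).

By the marginal value theorem, leave when the instantaneous gain rate g'(t) equals the habitat-wide average g(t)/(T + t).
g'(t) = 86.8·25/(t + 25)². Setting 86.8·25/(t+25)² = 86.8t/[(t+25)(3.94+t)] gives 25(3.94+t) = t(t+25), so t² = 25×3.94 = 98.5.
t* = √98.5 = 9.925 min.

9.9 min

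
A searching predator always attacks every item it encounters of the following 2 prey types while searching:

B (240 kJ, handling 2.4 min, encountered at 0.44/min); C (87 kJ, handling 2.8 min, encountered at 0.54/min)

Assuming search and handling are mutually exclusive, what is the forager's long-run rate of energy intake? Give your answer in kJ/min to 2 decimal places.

R = (0.44×240 + 0.54×87) / (1 + 0.44×2.4 + 0.54×2.8) = 152.6/3.568 = 42.76 kJ/min.

42.76 kJ/min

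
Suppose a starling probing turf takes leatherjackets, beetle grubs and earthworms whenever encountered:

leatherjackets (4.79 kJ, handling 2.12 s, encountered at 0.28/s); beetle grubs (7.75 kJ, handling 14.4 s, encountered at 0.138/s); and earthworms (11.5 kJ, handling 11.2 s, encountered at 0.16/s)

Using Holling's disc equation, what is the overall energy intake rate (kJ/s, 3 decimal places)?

R = (0.28×4.79 + 0.138×7.75 + 0.16×11.5) / (1 + 0.28×2.12 + 0.138×14.4 + 0.16×11.2) = 4.251/5.373 = 0.7912 kJ/s.

0.791 kJ/s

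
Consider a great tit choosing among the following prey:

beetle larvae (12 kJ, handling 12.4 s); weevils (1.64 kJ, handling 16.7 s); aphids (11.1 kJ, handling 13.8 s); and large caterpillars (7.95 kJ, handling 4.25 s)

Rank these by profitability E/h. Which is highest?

large caterpillars

In descending order of E/h:
large caterpillars: 7.95/4.25 = 1.87 kJ/s
beetle larvae: 12/12.4 = 0.968 kJ/s
aphids: 11.1/13.8 = 0.804 kJ/s
weevils: 1.64/16.7 = 0.0982 kJ/s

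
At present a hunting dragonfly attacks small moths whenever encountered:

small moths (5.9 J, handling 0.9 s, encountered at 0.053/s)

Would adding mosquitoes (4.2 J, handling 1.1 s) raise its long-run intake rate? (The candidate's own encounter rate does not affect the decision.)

Current rate: (0.053×5.9)/(1 + 0.053×0.9) = 0.2985 J/s.
mosquitoes: E/h = 4.2/1.1 = 3.818 J/s.
3.818 > 0.2985, so adding mosquitoes raises the average — include it.

Yes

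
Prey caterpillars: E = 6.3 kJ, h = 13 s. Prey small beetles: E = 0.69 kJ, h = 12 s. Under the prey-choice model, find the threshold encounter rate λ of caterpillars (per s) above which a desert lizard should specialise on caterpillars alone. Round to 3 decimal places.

The zero-one rule: include small beetles iff E₂/h₂ > λE₁/(1+λh₁). Equality gives the switch point.
λE₁h₂ = E₂ + λE₂h₁ ⇒ λ = E₂/(E₁h₂ − E₂h₁) = 0.69/(75.6 − 8.97) = 0.01036 per s.

0.010 per s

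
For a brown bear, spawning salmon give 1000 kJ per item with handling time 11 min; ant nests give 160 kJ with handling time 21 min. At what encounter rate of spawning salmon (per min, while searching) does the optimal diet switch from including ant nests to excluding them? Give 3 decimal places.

Drop ant nests once their profitability E₂/h₂ falls below the rate achievable on spawning salmon alone: E₂/h₂ = λE₁/(1 + λh₁).
Solve for λ: λE₁h₂ = E₂(1 + λh₁) → λ(E₁h₂ − E₂h₁) = E₂ → λ = E₂/(E₁h₂ − E₂h₁).
λ = 160/(1000×21 − 160×11) = 160/1.924e+04 = 0.008316 per min.

0.008 per min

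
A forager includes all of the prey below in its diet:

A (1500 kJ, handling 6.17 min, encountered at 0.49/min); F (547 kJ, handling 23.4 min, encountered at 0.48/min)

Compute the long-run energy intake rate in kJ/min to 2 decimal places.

R = (0.49×1500 + 0.48×547) / (1 + 0.49×6.17 + 0.48×23.4) = 997.6/15.26 = 65.39 kJ/min.

65.39 kJ/min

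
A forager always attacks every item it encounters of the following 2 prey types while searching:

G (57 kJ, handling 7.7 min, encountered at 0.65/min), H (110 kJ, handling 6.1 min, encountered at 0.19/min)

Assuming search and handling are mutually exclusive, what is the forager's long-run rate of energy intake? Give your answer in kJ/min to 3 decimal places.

R = Σλ_iE_i / (1 + Σλ_ih_i)
Numerator: 0.65×57 + 0.19×110 = 57.95
Denominator: 1 + 0.65×7.7 + 0.19×6.1 = 7.164
R = 57.95/7.164 = 8.089 kJ/min

8.089 kJ/min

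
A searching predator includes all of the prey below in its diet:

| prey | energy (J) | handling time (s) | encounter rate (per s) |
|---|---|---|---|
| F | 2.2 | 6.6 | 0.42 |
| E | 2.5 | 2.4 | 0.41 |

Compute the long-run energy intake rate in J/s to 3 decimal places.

R = Σλ_iE_i / (1 + Σλ_ih_i)
Numerator: 0.42×2.2 + 0.41×2.5 = 1.949
Denominator: 1 + 0.42×6.6 + 0.41×2.4 = 4.756
R = 1.949/4.756 = 0.4098 J/s

0.410 J/s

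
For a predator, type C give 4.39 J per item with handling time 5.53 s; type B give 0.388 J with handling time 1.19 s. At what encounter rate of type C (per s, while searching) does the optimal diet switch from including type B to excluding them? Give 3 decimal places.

0.126 per s

At the threshold, the rate on type C alone equals the profitability of type B: λ·4.39/(1 + λ·5.53) = 0.388/1.19 = 0.3261.
Rearranging, λ(4.39 − 0.3261×5.53) = 0.3261, so λ = 0.3261/2.587 = 0.126 per s.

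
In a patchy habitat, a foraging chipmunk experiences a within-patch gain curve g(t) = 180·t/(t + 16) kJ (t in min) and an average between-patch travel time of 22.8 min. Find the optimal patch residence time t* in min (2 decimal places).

Maximise g(t)/(T+t): set derivative to zero → g'(t)(T+t) = g(t).
g'(t) = 180·16/(t + 16)². Setting 180·16/(t+16)² = 180t/[(t+16)(22.8+t)] gives 16(22.8+t) = t(t+16), so t² = 16×22.8 = 364.8.
t* = √364.8 = 19.1 min.

19.10 min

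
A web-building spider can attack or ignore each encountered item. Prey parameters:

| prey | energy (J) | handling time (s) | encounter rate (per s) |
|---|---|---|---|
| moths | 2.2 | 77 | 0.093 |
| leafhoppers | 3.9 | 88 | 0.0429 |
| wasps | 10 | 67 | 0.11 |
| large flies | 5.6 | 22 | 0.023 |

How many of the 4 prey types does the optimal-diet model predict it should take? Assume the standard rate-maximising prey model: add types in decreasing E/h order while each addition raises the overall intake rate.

2

Profitabilities (E/h, J/s): large flies 0.255, wasps 0.149, leafhoppers 0.0443, moths 0.0286. Add prey in this order while the next type's profitability exceeds the intake rate on those already taken.
Rate on top 1: 0.08552. wasps: 0.149 > 0.08552 → include.
Rate on top 2: 0.1384. leafhoppers: 0.0443 < 0.1384 → exclude; stop.
Optimal diet: large flies, wasps — 2 of 4 types.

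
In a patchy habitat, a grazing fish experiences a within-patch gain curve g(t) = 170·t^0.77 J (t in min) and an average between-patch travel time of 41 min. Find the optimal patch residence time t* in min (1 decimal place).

By the marginal value theorem, leave when the instantaneous gain rate g'(t) equals the habitat-wide average g(t)/(T + t).
g'(t) = 0.77·170·t^-0.23. Setting 0.77·170·t^-0.23 = 170·t^0.77/(41+t) gives 0.77(41+t) = t, so 0.23·t = 0.77×41.
t* = 0.77×41/0.23 = 137.3 min.

137.3 min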